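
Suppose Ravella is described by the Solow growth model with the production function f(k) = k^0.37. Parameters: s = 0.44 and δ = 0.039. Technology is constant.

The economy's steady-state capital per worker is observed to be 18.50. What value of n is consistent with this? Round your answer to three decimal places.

At the steady state, Δk = 0, so s·k^α = (n + δ)·k.
So s / (n + δ) = (k*)^(1−α) = 18.50^0.63 = 6.2852.
Therefore n + δ = s / 6.2852 = 0.44 / 6.2852 = 0.0700, so n = 0.0700 − 0.039 = 0.0310.

n ≈ 0.031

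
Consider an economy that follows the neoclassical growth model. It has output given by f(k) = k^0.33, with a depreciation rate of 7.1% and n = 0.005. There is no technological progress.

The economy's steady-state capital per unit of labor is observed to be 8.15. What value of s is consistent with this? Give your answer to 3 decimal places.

Steady state requires s·f(k) = (n + δ)·k, i.e. s·k^α = (n + δ)·k.
So s / (n + δ) = (k*)^(1−α) = 8.15^0.67 = 4.0783.
Therefore s = 4.0783 × (n + δ) = 4.0783 × 0.076 = 0.3100.

s ≈ 0.310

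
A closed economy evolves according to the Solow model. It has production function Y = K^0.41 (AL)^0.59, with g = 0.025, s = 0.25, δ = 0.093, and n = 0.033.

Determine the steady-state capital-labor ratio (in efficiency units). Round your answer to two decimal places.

In steady state, investment equals break-even investment: s·k^α = (n + g + δ)·k.
Rearranging, k^(1−α) = s / (n + g + δ).
k^0.59 = 0.25 / (0.033 + 0.025 + 0.093) = 0.25 / 0.151 = 1.6556
k* = 1.6556^(1/0.59) ≈ 2.3502

k* ≈ 2.35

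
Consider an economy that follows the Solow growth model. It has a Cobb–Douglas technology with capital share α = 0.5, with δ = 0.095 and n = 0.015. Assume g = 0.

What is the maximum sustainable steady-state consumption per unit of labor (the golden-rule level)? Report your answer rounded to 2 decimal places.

At the golden rule, f'(k) = n + δ, so α·k^(α−1) = n + δ and k_gold = (α/(n + δ))^(1/(1−α)).
k_gold = (0.5/0.110)^(1/0.5) = 4.5455^2 ≈ 20.6616
c_gold = f(k_gold) − (n + δ)·k_gold = 4.5455 − 0.110×20.6616 ≈ 2.2727

c_gold ≈ 2.27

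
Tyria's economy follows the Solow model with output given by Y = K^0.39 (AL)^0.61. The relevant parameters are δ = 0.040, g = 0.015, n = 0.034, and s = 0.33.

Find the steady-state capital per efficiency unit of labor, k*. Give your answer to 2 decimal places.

At the steady state, Δk = 0, so s·k^α = (n + g + δ)·k.
Rearranging, k^(1−α) = s / (n + g + δ).
k^0.61 = 0.33 / (0.034 + 0.015 + 0.040) = 0.33 / 0.089 = 3.7079
k* = 3.7079^(1/0.61) ≈ 8.5703

k* ≈ 8.57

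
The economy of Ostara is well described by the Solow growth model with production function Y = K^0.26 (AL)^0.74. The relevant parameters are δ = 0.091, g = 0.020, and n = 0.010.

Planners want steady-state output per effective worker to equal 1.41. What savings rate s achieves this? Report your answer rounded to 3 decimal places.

s ≈ 0.322

At the steady state, Δk = 0, so s·k^α = (n + g + δ)·k.
Since y* = [s/(n + g + δ)]^(α/(1−α)), we have s/(n + g + δ) = (y*)^((1−α)/α) = 1.41^2.8462 = 2.6589.
Therefore s = 2.6589 × (n + g + δ) = 2.6589 × 0.121 = 0.3217.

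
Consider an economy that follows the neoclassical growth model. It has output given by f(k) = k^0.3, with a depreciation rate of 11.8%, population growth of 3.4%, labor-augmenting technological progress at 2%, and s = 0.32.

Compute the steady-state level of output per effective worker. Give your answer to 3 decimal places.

y* = 1.305

Steady state requires s·f(k) = (n + g + δ)·k, i.e. s·k^α = (n + g + δ)·k.
Rearranging, k^(1−α) = s / (n + g + δ).
k^0.7 = 0.32 / (0.034 + 0.020 + 0.118) = 0.32 / 0.172 = 1.8605
k* = 1.8605^(1/0.7) ≈ 2.4276
y* = (k*)^α = 2.4276^0.3 ≈ 1.3048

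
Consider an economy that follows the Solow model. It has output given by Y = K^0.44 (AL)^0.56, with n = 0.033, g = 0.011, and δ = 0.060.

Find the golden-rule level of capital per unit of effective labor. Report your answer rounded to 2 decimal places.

The golden rule sets f'(k) = n + g + δ, i.e. α·k^(α−1) = n + g + δ.
So k^(1−α) = α / (n + g + δ) = 0.44 / 0.104 = 4.2308.
k_gold = 4.2308^(1/0.56) ≈ 13.1405

k_gold ≈ 13.14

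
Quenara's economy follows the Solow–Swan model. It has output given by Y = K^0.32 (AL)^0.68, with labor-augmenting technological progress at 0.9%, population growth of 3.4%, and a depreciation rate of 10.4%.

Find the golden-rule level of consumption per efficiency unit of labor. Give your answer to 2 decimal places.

At the golden rule, f'(k) = n + g + δ, so α·k^(α−1) = n + g + δ and k_gold = (α/(n + g + δ))^(1/(1−α)).
k_gold = (0.32/0.147)^(1/0.68) = 2.1769^1.4706 ≈ 3.1392
c_gold = f(k_gold) − (n + g + δ)·k_gold = 1.4421 − 0.147×3.1392 ≈ 0.9806

c_gold ≈ 0.98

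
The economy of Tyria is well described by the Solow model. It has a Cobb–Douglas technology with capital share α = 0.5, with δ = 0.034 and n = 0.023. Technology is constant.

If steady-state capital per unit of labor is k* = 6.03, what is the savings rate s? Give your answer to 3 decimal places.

s ≈ 0.140

Steady state requires s·f(k) = (n + δ)·k, i.e. s·k^α = (n + δ)·k.
So s / (n + δ) = (k*)^(1−α) = 6.03^0.5 = 2.4556.
Therefore s = 2.4556 × (n + δ) = 2.4556 × 0.057 = 0.1400.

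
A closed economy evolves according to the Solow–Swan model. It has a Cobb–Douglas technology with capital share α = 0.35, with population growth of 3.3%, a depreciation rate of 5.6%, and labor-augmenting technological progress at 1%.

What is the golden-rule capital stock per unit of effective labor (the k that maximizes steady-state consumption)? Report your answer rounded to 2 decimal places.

k_gold ≈ 6.98

The golden rule sets f'(k) = n + g + δ, i.e. α·k^(α−1) = n + g + δ.
So k^(1−α) = α / (n + g + δ) = 0.35 / 0.099 = 3.5354.
k_gold = 3.5354^(1/0.65) ≈ 6.9783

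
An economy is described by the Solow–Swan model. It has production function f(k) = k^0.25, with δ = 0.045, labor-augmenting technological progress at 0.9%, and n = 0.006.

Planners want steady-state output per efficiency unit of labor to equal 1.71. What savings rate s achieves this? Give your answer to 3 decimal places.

s ≈ 0.300

In steady state, investment equals break-even investment: s·k^α = (n + g + δ)·k.
Since y* = [s/(n + g + δ)]^(α/(1−α)), we have s/(n + g + δ) = (y*)^((1−α)/α) = 1.71^3 = 5.0002.
Therefore s = 5.0002 × (n + g + δ) = 5.0002 × 0.060 = 0.3000.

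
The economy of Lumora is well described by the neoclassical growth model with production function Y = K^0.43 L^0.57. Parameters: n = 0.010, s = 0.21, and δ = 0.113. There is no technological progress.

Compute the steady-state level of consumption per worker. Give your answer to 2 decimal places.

In steady state, investment equals break-even investment: s·k^α = (n + δ)·k.
Rearranging, k^(1−α) = s / (n + δ).
k^0.57 = 0.21 / (0.010 + 0.113) = 0.21 / 0.123 = 1.7073
k* = 1.7073^(1/0.57) ≈ 2.5560
y* = (k*)^α = 2.5560^0.43 ≈ 1.4971
c* = (1 − s)·y* = (1 − 0.21) × 1.4971 ≈ 1.1827

c* = 1.18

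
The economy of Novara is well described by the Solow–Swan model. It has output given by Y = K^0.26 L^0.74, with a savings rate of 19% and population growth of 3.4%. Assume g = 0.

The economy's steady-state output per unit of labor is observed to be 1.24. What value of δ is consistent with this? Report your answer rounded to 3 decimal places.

δ ≈ 0.069

In steady state, investment equals break-even investment: s·k^α = (n + δ)·k.
Since y* = [s/(n + δ)]^(α/(1−α)), we have s/(n + δ) = (y*)^((1−α)/α) = 1.24^2.8462 = 1.8446.
Therefore n + δ = s / 1.8446 = 0.19 / 1.8446 = 0.1030, so δ = 0.1030 − 0.034 = 0.0690.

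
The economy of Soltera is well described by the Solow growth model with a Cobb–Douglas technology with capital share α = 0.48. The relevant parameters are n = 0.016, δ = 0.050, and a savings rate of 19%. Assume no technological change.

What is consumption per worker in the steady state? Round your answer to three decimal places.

Steady state requires s·f(k) = (n + δ)·k, i.e. s·k^α = (n + δ)·k.
Dividing both sides by k: k^(1−α) = s / (n + δ).
k^0.52 = 0.19 / (0.016 + 0.050) = 0.19 / 0.066 = 2.8788
k* = 2.8788^(1/0.52) ≈ 7.6401
y* = (k*)^α = 7.6401^0.48 ≈ 2.6539
c* = (1 − s)·y* = (1 − 0.19) × 2.6539 ≈ 2.1497

c* ≈ 2.150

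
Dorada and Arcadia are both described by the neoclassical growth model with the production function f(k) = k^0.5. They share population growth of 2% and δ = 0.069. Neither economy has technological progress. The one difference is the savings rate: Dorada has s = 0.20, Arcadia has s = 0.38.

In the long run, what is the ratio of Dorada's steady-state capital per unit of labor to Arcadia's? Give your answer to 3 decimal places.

Steady-state k* = [s/(n + δ)]^(1/(1−α)), so the ratio is [ (s_D/(n + δ)_D) / (s_A/(n + δ)_A) ]^2.
s_D/(n + δ)_D = 0.20/0.089 = 2.2472; s_A/(n + δ)_A = 0.38/0.089 = 4.2697.
Ratio = (2.2472/4.2697)^2 = 0.5263^2 ≈ 0.2770

ratio ≈ 0.277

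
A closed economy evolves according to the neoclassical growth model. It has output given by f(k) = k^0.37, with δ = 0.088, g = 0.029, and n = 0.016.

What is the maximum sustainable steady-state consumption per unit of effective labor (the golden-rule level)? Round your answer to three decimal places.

c_gold ≈ 1.149

At the golden rule, f'(k) = n + g + δ, so α·k^(α−1) = n + g + δ and k_gold = (α/(n + g + δ))^(1/(1−α)).
k_gold = (0.37/0.133)^(1/0.63) = 2.7820^1.5873 ≈ 5.0737
c_gold = f(k_gold) − (n + g + δ)·k_gold = 1.8238 − 0.133×5.0737 ≈ 1.1490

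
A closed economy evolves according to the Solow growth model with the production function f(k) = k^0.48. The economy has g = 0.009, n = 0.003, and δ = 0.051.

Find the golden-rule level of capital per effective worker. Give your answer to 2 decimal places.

The golden rule sets f'(k) = n + g + δ, i.e. α·k^(α−1) = n + g + δ.
So k^(1−α) = α / (n + g + δ) = 0.48 / 0.063 = 7.6190.
k_gold = 7.6190^(1/0.52) ≈ 49.6544

k_gold ≈ 49.65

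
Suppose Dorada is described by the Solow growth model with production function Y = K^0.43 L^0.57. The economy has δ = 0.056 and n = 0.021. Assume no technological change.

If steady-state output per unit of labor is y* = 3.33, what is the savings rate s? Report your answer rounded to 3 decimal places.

s ≈ 0.379

Steady state requires s·f(k) = (n + δ)·k, i.e. s·k^α = (n + δ)·k.
Since y* = [s/(n + δ)]^(α/(1−α)), we have s/(n + δ) = (y*)^((1−α)/α) = 3.33^1.3256 = 4.9267.
Therefore s = 4.9267 × (n + δ) = 4.9267 × 0.077 = 0.3794.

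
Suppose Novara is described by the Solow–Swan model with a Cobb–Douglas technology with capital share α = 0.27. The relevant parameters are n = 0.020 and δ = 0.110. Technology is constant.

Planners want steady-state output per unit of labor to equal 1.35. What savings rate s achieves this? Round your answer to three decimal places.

At the steady state, Δk = 0, so s·k^α = (n + δ)·k.
Since y* = [s/(n + δ)]^(α/(1−α)), we have s/(n + δ) = (y*)^((1−α)/α) = 1.35^2.7037 = 2.2510.
Therefore s = 2.2510 × (n + δ) = 2.2510 × 0.130 = 0.2926.

s ≈ 0.293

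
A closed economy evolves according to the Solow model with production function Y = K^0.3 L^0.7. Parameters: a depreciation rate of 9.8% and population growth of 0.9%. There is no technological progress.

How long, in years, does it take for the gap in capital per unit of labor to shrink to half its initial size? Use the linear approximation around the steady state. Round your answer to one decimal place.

half-life ≈ 9.3 years

Near the steady state the convergence rate is λ = (1 − α)(n + δ).
λ = (1 − 0.3) × 0.107 = 0.7 × 0.107 = 0.0749
Half-life = ln 2 / λ = 0.6931 / 0.0749 ≈ 9.25 years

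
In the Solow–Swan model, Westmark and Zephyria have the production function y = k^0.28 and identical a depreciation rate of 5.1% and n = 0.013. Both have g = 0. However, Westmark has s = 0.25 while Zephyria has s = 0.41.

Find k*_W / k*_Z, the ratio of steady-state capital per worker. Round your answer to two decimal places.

Steady-state k* = [s/(n + δ)]^(1/(1−α)), so the ratio is [ (s_W/(n + δ)_W) / (s_Z/(n + δ)_Z) ]^1.3889.
s_W/(n + δ)_W = 0.25/0.064 = 3.9063; s_Z/(n + δ)_Z = 0.41/0.064 = 6.4063.
Ratio = (3.9063/6.4063)^1.3889 = 0.6098^1.3889 ≈ 0.5031

k*_W / k*_Z ≈ 0.50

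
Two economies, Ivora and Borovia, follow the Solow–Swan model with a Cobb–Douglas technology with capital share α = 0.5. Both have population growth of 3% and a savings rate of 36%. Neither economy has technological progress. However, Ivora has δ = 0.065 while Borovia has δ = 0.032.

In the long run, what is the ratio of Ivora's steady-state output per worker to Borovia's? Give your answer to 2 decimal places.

Steady-state y* = [s/(n + δ)]^(α/(1−α)), so the ratio is [ (s_I/(n + δ)_I) / (s_B/(n + δ)_B) ]^1.
s_I/(n + δ)_I = 0.36/0.095 = 3.7895; s_B/(n + δ)_B = 0.36/0.062 = 5.8065.
Ratio = (3.7895/5.8065)^1 = 0.6526^1 ≈ 0.6526

y*_I / y*_B ≈ 0.65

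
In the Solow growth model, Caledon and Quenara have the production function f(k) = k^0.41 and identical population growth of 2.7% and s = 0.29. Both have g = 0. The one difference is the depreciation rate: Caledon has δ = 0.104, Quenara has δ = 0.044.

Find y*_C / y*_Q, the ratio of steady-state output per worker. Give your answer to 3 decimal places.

Steady-state y* = [s/(n + δ)]^(α/(1−α)), so the ratio is [ (s_C/(n + δ)_C) / (s_Q/(n + δ)_Q) ]^0.6949.
s_C/(n + δ)_C = 0.29/0.131 = 2.2137; s_Q/(n + δ)_Q = 0.29/0.071 = 4.0845.
Ratio = (2.2137/4.0845)^0.6949 = 0.5420^0.6949 ≈ 0.6534

y*_C / y*_Q ≈ 0.653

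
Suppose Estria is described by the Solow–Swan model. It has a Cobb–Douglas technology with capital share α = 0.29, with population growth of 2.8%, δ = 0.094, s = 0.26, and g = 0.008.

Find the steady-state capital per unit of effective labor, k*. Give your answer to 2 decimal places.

In steady state, investment equals break-even investment: s·k^α = (n + g + δ)·k.
Dividing both sides by k: k^(1−α) = s / (n + g + δ).
k^0.71 = 0.26 / (0.028 + 0.008 + 0.094) = 0.26 / 0.130 = 2.0000
k* = 2.0000^(1/0.71) ≈ 2.6545

k* = 2.65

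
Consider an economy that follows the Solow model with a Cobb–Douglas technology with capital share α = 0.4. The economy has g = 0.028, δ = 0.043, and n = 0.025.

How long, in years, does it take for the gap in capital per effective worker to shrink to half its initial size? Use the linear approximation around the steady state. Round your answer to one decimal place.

Near the steady state the convergence rate is λ = (1 − α)(n + g + δ).
λ = (1 − 0.4) × 0.096 = 0.6 × 0.096 = 0.0576
Half-life = ln 2 / λ = 0.6931 / 0.0576 ≈ 12.03 years

about 12.0 years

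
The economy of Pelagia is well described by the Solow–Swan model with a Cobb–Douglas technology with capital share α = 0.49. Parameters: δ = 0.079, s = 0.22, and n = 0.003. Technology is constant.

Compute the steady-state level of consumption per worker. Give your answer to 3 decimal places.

At the steady state, Δk = 0, so s·k^α = (n + δ)·k.
Dividing both sides by k: k^(1−α) = s / (n + δ).
k^0.51 = 0.22 / (0.003 + 0.079) = 0.22 / 0.082 = 2.6829
k* = 2.6829^(1/0.51) ≈ 6.9247
y* = (k*)^α = 6.9247^0.49 ≈ 2.5811
c* = (1 − s)·y* = (1 − 0.22) × 2.5811 ≈ 2.0133

c* = 2.013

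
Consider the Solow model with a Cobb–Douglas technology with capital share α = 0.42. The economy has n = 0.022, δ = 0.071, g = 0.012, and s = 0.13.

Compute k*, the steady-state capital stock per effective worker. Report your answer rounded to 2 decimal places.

k* = 1.45

In steady state, investment equals break-even investment: s·k^α = (n + g + δ)·k.
Rearranging, k^(1−α) = s / (n + g + δ).
k^0.58 = 0.13 / (0.022 + 0.012 + 0.071) = 0.13 / 0.105 = 1.2381
k* = 1.2381^(1/0.58) ≈ 1.4452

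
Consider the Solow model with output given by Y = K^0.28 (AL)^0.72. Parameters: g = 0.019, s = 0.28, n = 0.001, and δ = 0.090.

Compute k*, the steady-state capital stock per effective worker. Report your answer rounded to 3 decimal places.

At the steady state, Δk = 0, so s·k^α = (n + g + δ)·k.
Rearranging, k^(1−α) = s / (n + g + δ).
k^0.72 = 0.28 / (0.001 + 0.019 + 0.090) = 0.28 / 0.110 = 2.5455
k* = 2.5455^(1/0.72) ≈ 3.6608

k* ≈ 3.661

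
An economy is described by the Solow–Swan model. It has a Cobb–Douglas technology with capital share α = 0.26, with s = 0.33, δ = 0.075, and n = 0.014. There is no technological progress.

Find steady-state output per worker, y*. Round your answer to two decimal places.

In steady state, investment equals break-even investment: s·k^α = (n + δ)·k.
Dividing both sides by k: k^(1−α) = s / (n + δ).
k^0.74 = 0.33 / (0.014 + 0.075) = 0.33 / 0.089 = 3.7079
k* = 3.7079^(1/0.74) ≈ 5.8761
y* = (k*)^α = 5.8761^0.26 ≈ 1.5848

y* ≈ 1.58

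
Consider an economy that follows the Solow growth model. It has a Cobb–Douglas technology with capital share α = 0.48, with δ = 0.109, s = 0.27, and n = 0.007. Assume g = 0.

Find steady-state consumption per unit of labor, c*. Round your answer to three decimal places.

At the steady state, Δk = 0, so s·k^α = (n + δ)·k.
Rearranging, k^(1−α) = s / (n + δ).
k^0.52 = 0.27 / (0.007 + 0.109) = 0.27 / 0.116 = 2.3276
k* = 2.3276^(1/0.52) ≈ 5.0768
y* = (k*)^α = 5.0768^0.48 ≈ 2.1811
c* = (1 − s)·y* = (1 − 0.27) × 2.1811 ≈ 1.5922

c* = 1.592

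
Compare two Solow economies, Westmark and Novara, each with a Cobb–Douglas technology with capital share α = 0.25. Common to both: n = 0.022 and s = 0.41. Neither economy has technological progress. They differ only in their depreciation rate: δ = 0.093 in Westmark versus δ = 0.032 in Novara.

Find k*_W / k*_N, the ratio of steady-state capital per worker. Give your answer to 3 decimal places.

k*_W / k*_N ≈ 0.365

Steady-state k* = [s/(n + δ)]^(1/(1−α)), so the ratio is [ (s_W/(n + δ)_W) / (s_N/(n + δ)_N) ]^1.3333.
s_W/(n + δ)_W = 0.41/0.115 = 3.5652; s_N/(n + δ)_N = 0.41/0.054 = 7.5926.
Ratio = (3.5652/7.5926)^1.3333 = 0.4696^1.3333 ≈ 0.3650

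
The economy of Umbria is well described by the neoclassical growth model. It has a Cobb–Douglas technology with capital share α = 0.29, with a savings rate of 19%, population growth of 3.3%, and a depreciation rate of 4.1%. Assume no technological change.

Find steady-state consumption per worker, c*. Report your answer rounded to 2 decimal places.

At the steady state, Δk = 0, so s·k^α = (n + δ)·k.
Dividing both sides by k: k^(1−α) = s / (n + δ).
k^0.71 = 0.19 / (0.033 + 0.041) = 0.19 / 0.074 = 2.5676
k* = 2.5676^(1/0.71) ≈ 3.7740
y* = (k*)^α = 3.7740^0.29 ≈ 1.4698
c* = (1 − s)·y* = (1 − 0.19) × 1.4698 ≈ 1.1905

c* ≈ 1.19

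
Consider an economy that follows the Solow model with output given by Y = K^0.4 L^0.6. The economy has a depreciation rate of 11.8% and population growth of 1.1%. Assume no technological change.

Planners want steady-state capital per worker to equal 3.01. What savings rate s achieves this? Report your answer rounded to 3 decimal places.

s ≈ 0.250

In steady state, investment equals break-even investment: s·k^α = (n + δ)·k.
So s / (n + δ) = (k*)^(1−α) = 3.01^0.6 = 1.9370.
Therefore s = 1.9370 × (n + δ) = 1.9370 × 0.129 = 0.2499.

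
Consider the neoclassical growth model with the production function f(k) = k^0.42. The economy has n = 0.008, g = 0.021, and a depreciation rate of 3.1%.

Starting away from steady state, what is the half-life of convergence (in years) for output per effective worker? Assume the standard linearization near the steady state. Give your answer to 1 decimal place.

Near the steady state the convergence rate is λ = (1 − α)(n + g + δ).
λ = (1 − 0.42) × 0.060 = 0.58 × 0.060 = 0.0348
Half-life = ln 2 / λ = 0.6931 / 0.0348 ≈ 19.92 years

about 19.9 years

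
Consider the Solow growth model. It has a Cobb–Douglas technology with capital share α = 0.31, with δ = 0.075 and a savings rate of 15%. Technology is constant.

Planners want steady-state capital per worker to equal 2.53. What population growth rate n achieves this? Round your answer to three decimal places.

n ≈ 0.004

At the steady state, Δk = 0, so s·k^α = (n + δ)·k.
So s / (n + δ) = (k*)^(1−α) = 2.53^0.69 = 1.8974.
Therefore n + δ = s / 1.8974 = 0.15 / 1.8974 = 0.0791, so n = 0.0791 − 0.075 = 0.0041.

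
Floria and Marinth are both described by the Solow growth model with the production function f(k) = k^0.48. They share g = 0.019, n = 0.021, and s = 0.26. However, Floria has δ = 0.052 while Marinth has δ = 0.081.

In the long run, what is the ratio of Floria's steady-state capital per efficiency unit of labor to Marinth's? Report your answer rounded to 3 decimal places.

Steady-state k* = [s/(n + g + δ)]^(1/(1−α)), so the ratio is [ (s_F/(n + g + δ)_F) / (s_M/(n + g + δ)_M) ]^1.9231.
s_F/(n + g + δ)_F = 0.26/0.092 = 2.8261; s_M/(n + g + δ)_M = 0.26/0.121 = 2.1488.
Ratio = (2.8261/2.1488)^1.9231 = 1.3152^1.9231 ≈ 1.6937

k*_F / k*_M ≈ 1.694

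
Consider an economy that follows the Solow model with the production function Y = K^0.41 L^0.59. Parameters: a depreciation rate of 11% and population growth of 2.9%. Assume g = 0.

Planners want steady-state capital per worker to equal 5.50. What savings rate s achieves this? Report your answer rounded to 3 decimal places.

At the steady state, Δk = 0, so s·k^α = (n + δ)·k.
So s / (n + δ) = (k*)^(1−α) = 5.50^0.59 = 2.7341.
Therefore s = 2.7341 × (n + δ) = 2.7341 × 0.139 = 0.3800.

s ≈ 0.380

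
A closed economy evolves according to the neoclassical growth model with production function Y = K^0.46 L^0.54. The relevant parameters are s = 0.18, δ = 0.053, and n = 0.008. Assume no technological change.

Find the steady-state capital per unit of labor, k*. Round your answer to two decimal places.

Steady state requires s·f(k) = (n + δ)·k, i.e. s·k^α = (n + δ)·k.
Dividing both sides by k: k^(1−α) = s / (n + δ).
k^0.54 = 0.18 / (0.008 + 0.053) = 0.18 / 0.061 = 2.9508
k* = 2.9508^(1/0.54) ≈ 7.4175

k* = 7.42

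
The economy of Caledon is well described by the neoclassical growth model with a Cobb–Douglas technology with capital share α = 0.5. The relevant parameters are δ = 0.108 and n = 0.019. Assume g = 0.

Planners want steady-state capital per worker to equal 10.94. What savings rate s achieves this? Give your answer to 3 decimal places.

Steady state requires s·f(k) = (n + δ)·k, i.e. s·k^α = (n + δ)·k.
So s / (n + δ) = (k*)^(1−α) = 10.94^0.5 = 3.3076.
Therefore s = 3.3076 × (n + δ) = 3.3076 × 0.127 = 0.4201.

s ≈ 0.420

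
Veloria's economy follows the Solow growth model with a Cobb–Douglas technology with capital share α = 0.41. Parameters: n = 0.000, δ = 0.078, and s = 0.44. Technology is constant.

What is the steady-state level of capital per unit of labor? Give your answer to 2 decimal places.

Steady state requires s·f(k) = (n + δ)·k, i.e. s·k^α = (n + δ)·k.
Dividing both sides by k: k^(1−α) = s / (n + δ).
k^0.59 = 0.44 / (0.000 + 0.078) = 0.44 / 0.078 = 5.6410
k* = 5.6410^(1/0.59) ≈ 18.7709

k* = 18.77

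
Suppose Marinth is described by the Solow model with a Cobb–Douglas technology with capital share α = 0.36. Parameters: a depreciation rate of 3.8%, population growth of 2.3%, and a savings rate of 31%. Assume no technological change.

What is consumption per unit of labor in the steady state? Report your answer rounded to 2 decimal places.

At the steady state, Δk = 0, so s·k^α = (n + δ)·k.
Rearranging, k^(1−α) = s / (n + δ).
k^0.64 = 0.31 / (0.023 + 0.038) = 0.31 / 0.061 = 5.0820
k* = 5.0820^(1/0.64) ≈ 12.6817
y* = (k*)^α = 12.6817^0.36 ≈ 2.4954
c* = (1 − s)·y* = (1 − 0.31) × 2.4954 ≈ 1.7218

c* = 1.72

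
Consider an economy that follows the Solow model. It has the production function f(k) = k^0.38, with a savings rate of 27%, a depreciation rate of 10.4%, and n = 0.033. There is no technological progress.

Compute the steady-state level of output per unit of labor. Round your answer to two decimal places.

Steady state requires s·f(k) = (n + δ)·k, i.e. s·k^α = (n + δ)·k.
Dividing both sides by k: k^(1−α) = s / (n + δ).
k^0.62 = 0.27 / (0.033 + 0.104) = 0.27 / 0.137 = 1.9708
k* = 1.9708^(1/0.62) ≈ 2.9870
y* = (k*)^α = 2.9870^0.38 ≈ 1.5156

y* ≈ 1.52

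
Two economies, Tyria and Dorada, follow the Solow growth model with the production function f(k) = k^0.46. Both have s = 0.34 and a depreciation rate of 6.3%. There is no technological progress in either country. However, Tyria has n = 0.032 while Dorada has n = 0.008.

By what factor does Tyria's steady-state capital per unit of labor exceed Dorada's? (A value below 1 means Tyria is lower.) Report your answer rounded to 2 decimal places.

ratio ≈ 0.58

Steady-state k* = [s/(n + δ)]^(1/(1−α)), so the ratio is [ (s_T/(n + δ)_T) / (s_D/(n + δ)_D) ]^1.8519.
s_T/(n + δ)_T = 0.34/0.095 = 3.5789; s_D/(n + δ)_D = 0.34/0.071 = 4.7887.
Ratio = (3.5789/4.7887)^1.8519 = 0.7474^1.8519 ≈ 0.5832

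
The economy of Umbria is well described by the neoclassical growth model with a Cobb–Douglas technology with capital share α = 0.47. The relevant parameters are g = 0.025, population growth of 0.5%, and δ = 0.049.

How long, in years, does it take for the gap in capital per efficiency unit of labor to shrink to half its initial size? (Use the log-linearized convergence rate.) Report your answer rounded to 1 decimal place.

t_½ ≈ 16.6 years

Near the steady state the convergence rate is λ = (1 − α)(n + g + δ).
λ = (1 − 0.47) × 0.079 = 0.53 × 0.079 = 0.04187
Half-life = ln 2 / λ = 0.6931 / 0.04187 ≈ 16.55 years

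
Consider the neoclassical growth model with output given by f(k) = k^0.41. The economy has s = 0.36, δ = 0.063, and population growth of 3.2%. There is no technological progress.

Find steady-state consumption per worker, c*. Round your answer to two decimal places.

Steady state requires s·f(k) = (n + δ)·k, i.e. s·k^α = (n + δ)·k.
Dividing both sides by k: k^(1−α) = s / (n + δ).
k^0.59 = 0.36 / (0.032 + 0.063) = 0.36 / 0.095 = 3.7895
k* = 3.7895^(1/0.59) ≈ 9.5642
y* = (k*)^α = 9.5642^0.41 ≈ 2.5239
c* = (1 − s)·y* = (1 − 0.36) × 2.5239 ≈ 1.6153

c* ≈ 1.62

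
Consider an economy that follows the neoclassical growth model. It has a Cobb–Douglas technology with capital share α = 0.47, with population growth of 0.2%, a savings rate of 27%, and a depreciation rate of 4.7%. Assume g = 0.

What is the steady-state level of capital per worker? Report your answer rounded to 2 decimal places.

At the steady state, Δk = 0, so s·k^α = (n + δ)·k.
Dividing both sides by k: k^(1−α) = s / (n + δ).
k^0.53 = 0.27 / (0.002 + 0.047) = 0.27 / 0.049 = 5.5102
k* = 5.5102^(1/0.53) ≈ 25.0282

k* = 25.03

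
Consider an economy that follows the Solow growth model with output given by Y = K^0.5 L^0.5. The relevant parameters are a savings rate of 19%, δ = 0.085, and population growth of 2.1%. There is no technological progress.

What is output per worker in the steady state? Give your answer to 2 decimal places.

In steady state, investment equals break-even investment: s·k^α = (n + δ)·k.
Dividing both sides by k: k^(1−α) = s / (n + δ).
k^0.5 = 0.19 / (0.021 + 0.085) = 0.19 / 0.106 = 1.7925
k* = 1.7925^(1/0.5) ≈ 3.2131
y* = (k*)^α = 3.2131^0.5 ≈ 1.7925

y* = 1.79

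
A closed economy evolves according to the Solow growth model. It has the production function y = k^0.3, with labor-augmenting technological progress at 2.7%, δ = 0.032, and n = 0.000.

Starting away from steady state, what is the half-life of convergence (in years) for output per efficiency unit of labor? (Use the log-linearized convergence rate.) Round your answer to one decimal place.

Near the steady state the convergence rate is λ = (1 − α)(n + g + δ).
λ = (1 − 0.3) × 0.059 = 0.7 × 0.059 = 0.0413
Half-life = ln 2 / λ = 0.6931 / 0.0413 ≈ 16.78 years

about 16.8 years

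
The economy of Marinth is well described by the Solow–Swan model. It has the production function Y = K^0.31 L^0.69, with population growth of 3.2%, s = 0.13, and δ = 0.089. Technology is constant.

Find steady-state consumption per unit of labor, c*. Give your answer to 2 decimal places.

c* ≈ 0.90

In steady state, investment equals break-even investment: s·k^α = (n + δ)·k.
Rearranging, k^(1−α) = s / (n + δ).
k^0.69 = 0.13 / (0.032 + 0.089) = 0.13 / 0.121 = 1.0744
k* = 1.0744^(1/0.69) ≈ 1.1096
y* = (k*)^α = 1.1096^0.31 ≈ 1.0328
c* = (1 − s)·y* = (1 − 0.13) × 1.0328 ≈ 0.8985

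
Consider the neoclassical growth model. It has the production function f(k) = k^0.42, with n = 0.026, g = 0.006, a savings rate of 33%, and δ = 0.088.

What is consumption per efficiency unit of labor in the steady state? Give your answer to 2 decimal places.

At the steady state, Δk = 0, so s·k^α = (n + g + δ)·k.
Dividing both sides by k: k^(1−α) = s / (n + g + δ).
k^0.58 = 0.33 / (0.026 + 0.006 + 0.088) = 0.33 / 0.120 = 2.7500
k* = 2.7500^(1/0.58) ≈ 5.7210
y* = (k*)^α = 5.7210^0.42 ≈ 2.0804
c* = (1 − s)·y* = (1 − 0.33) × 2.0804 ≈ 1.3939

c* ≈ 1.39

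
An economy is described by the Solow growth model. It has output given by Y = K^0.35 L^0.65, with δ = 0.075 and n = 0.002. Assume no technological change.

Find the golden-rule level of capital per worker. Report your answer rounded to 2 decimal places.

The golden rule sets f'(k) = n + δ, i.e. α·k^(α−1) = n + δ.
So k^(1−α) = α / (n + δ) = 0.35 / 0.077 = 4.5455.
k_gold = 4.5455^(1/0.65) ≈ 10.2722

k_gold ≈ 10.27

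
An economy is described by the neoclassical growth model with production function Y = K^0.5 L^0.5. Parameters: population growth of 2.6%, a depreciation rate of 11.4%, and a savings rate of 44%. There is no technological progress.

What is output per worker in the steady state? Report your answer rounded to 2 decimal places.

In steady state, investment equals break-even investment: s·k^α = (n + δ)·k.
Rearranging, k^(1−α) = s / (n + δ).
k^0.5 = 0.44 / (0.026 + 0.114) = 0.44 / 0.140 = 3.1429
k* = 3.1429^(1/0.5) ≈ 9.8778
y* = (k*)^α = 9.8778^0.5 ≈ 3.1429

y* = 3.14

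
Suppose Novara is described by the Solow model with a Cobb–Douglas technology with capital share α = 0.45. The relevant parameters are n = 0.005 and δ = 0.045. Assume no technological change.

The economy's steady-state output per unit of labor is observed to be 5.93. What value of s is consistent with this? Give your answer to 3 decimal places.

In steady state, investment equals break-even investment: s·k^α = (n + δ)·k.
Since y* = [s/(n + δ)]^(α/(1−α)), we have s/(n + δ) = (y*)^((1−α)/α) = 5.93^1.2222 = 8.8070.
Therefore s = 8.8070 × (n + δ) = 8.8070 × 0.050 = 0.4404.

s ≈ 0.440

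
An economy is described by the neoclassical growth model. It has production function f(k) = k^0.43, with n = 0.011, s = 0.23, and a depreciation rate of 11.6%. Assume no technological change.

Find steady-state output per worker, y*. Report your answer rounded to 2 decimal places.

Steady state requires s·f(k) = (n + δ)·k, i.e. s·k^α = (n + δ)·k.
Dividing both sides by k: k^(1−α) = s / (n + δ).
k^0.57 = 0.23 / (0.011 + 0.116) = 0.23 / 0.127 = 1.8110
k* = 1.8110^(1/0.57) ≈ 2.8346
y* = (k*)^α = 2.8346^0.43 ≈ 1.5652

y* = 1.57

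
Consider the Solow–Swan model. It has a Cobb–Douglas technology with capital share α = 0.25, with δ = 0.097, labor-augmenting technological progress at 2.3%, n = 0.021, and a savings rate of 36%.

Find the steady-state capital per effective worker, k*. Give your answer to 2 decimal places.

In steady state, investment equals break-even investment: s·k^α = (n + g + δ)·k.
Dividing both sides by k: k^(1−α) = s / (n + g + δ).
k^0.75 = 0.36 / (0.021 + 0.023 + 0.097) = 0.36 / 0.141 = 2.5532
k* = 2.5532^(1/0.75) ≈ 3.4896

k* = 3.49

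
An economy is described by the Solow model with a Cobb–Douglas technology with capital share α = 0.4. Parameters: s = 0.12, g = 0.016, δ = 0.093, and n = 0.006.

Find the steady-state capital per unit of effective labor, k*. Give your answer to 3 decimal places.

Steady state requires s·f(k) = (n + g + δ)·k, i.e. s·k^α = (n + g + δ)·k.
Rearranging, k^(1−α) = s / (n + g + δ).
k^0.6 = 0.12 / (0.006 + 0.016 + 0.093) = 0.12 / 0.115 = 1.0435
k* = 1.0435^(1/0.6) ≈ 1.0735

k* = 1.074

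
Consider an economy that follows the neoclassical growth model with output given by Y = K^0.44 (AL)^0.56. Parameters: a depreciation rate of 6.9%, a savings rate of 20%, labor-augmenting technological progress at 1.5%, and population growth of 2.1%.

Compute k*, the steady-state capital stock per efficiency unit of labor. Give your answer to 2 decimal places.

k* = 3.16

At the steady state, Δk = 0, so s·k^α = (n + g + δ)·k.
Dividing both sides by k: k^(1−α) = s / (n + g + δ).
k^0.56 = 0.20 / (0.021 + 0.015 + 0.069) = 0.20 / 0.105 = 1.9048
k* = 1.9048^(1/0.56) ≈ 3.1603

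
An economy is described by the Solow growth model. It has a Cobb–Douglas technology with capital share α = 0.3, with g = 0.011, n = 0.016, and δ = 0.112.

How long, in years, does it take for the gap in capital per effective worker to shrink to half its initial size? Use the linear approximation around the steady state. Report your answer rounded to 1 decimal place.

Near the steady state the convergence rate is λ = (1 − α)(n + g + δ).
λ = (1 − 0.3) × 0.139 = 0.7 × 0.139 = 0.0973
Half-life = ln 2 / λ = 0.6931 / 0.0973 ≈ 7.12 years

about 7.1 years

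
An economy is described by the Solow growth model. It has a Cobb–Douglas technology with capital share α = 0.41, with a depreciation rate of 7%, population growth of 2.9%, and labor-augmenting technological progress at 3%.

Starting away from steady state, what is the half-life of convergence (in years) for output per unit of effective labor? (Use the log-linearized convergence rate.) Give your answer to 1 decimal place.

Near the steady state the convergence rate is λ = (1 − α)(n + g + δ).
λ = (1 − 0.41) × 0.129 = 0.59 × 0.129 = 0.07611
Half-life = ln 2 / λ = 0.6931 / 0.07611 ≈ 9.11 years

about 9.1 years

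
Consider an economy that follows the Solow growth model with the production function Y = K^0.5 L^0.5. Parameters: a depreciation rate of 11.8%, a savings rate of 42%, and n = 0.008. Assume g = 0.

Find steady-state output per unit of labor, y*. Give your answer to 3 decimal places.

y* = 3.333

Steady state requires s·f(k) = (n + δ)·k, i.e. s·k^α = (n + δ)·k.
Dividing both sides by k: k^(1−α) = s / (n + δ).
k^0.5 = 0.42 / (0.008 + 0.118) = 0.42 / 0.126 = 3.3333
k* = 3.3333^(1/0.5) ≈ 11.1109
y* = (k*)^α = 11.1109^0.5 ≈ 3.3333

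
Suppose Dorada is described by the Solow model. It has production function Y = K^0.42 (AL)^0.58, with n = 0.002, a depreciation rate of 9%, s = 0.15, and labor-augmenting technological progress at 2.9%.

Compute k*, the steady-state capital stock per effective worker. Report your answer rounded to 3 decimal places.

Steady state requires s·f(k) = (n + g + δ)·k, i.e. s·k^α = (n + g + δ)·k.
Dividing both sides by k: k^(1−α) = s / (n + g + δ).
k^0.58 = 0.15 / (0.002 + 0.029 + 0.090) = 0.15 / 0.121 = 1.2397
k* = 1.2397^(1/0.58) ≈ 1.4484

k* ≈ 1.448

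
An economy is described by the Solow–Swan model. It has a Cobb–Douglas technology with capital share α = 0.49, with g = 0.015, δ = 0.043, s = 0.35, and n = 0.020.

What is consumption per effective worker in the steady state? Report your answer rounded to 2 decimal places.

In steady state, investment equals break-even investment: s·k^α = (n + g + δ)·k.
Dividing both sides by k: k^(1−α) = s / (n + g + δ).
k^0.51 = 0.35 / (0.020 + 0.015 + 0.043) = 0.35 / 0.078 = 4.4872
k* = 4.4872^(1/0.51) ≈ 18.9838
y* = (k*)^α = 18.9838^0.49 ≈ 4.2307
c* = (1 − s)·y* = (1 − 0.35) × 4.2307 ≈ 2.7500

c* ≈ 2.75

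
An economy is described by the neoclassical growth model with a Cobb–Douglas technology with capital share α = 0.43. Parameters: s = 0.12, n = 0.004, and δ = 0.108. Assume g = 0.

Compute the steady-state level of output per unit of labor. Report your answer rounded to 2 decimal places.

y* ≈ 1.05

In steady state, investment equals break-even investment: s·k^α = (n + δ)·k.
Dividing both sides by k: k^(1−α) = s / (n + δ).
k^0.57 = 0.12 / (0.004 + 0.108) = 0.12 / 0.112 = 1.0714
k* = 1.0714^(1/0.57) ≈ 1.1286
y* = (k*)^α = 1.1286^0.43 ≈ 1.0534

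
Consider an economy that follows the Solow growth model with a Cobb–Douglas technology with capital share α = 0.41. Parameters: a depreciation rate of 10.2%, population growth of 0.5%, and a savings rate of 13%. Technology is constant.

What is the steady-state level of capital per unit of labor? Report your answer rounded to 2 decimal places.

k* ≈ 1.39

Steady state requires s·f(k) = (n + δ)·k, i.e. s·k^α = (n + δ)·k.
Rearranging, k^(1−α) = s / (n + δ).
k^0.59 = 0.13 / (0.005 + 0.102) = 0.13 / 0.107 = 1.2150
k* = 1.2150^(1/0.59) ≈ 1.3911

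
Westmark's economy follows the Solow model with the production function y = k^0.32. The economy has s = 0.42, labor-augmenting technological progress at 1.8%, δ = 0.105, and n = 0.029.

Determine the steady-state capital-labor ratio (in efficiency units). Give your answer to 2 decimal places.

Steady state requires s·f(k) = (n + g + δ)·k, i.e. s·k^α = (n + g + δ)·k.
Rearranging, k^(1−α) = s / (n + g + δ).
k^0.68 = 0.42 / (0.029 + 0.018 + 0.105) = 0.42 / 0.152 = 2.7632
k* = 2.7632^(1/0.68) ≈ 4.4580

k* = 4.46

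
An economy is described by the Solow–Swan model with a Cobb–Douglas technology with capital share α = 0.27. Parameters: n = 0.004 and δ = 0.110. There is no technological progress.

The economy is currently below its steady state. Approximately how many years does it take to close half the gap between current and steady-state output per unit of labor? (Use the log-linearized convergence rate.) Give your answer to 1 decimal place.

Near the steady state the convergence rate is λ = (1 − α)(n + δ).
λ = (1 − 0.27) × 0.114 = 0.73 × 0.114 = 0.08322
Half-life = ln 2 / λ = 0.6931 / 0.08322 ≈ 8.33 years

about 8.3 years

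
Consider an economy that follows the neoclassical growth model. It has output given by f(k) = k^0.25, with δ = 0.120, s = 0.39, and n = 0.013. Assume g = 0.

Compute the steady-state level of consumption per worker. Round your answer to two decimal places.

Steady state requires s·f(k) = (n + δ)·k, i.e. s·k^α = (n + δ)·k.
Dividing both sides by k: k^(1−α) = s / (n + δ).
k^0.75 = 0.39 / (0.013 + 0.120) = 0.39 / 0.133 = 2.9323
k* = 2.9323^(1/0.75) ≈ 4.1971
y* = (k*)^α = 4.1971^0.25 ≈ 1.4313
c* = (1 − s)·y* = (1 − 0.39) × 1.4313 ≈ 0.8731

c* ≈ 0.87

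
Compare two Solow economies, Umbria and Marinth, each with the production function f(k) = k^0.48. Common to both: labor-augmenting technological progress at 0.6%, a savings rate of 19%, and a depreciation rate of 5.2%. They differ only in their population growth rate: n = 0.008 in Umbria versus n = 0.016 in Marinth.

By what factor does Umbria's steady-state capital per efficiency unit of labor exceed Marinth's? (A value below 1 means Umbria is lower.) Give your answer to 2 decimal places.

ratio ≈ 1.25

Steady-state k* = [s/(n + g + δ)]^(1/(1−α)), so the ratio is [ (s_U/(n + g + δ)_U) / (s_M/(n + g + δ)_M) ]^1.9231.
s_U/(n + g + δ)_U = 0.19/0.066 = 2.8788; s_M/(n + g + δ)_M = 0.19/0.074 = 2.5676.
Ratio = (2.8788/2.5676)^1.9231 = 1.1212^1.9231 ≈ 1.2461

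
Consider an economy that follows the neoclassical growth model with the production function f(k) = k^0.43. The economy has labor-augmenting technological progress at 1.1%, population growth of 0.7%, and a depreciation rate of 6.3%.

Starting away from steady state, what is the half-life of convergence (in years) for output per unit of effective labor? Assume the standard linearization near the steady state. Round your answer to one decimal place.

half-life ≈ 15.0 years

Near the steady state the convergence rate is λ = (1 − α)(n + g + δ).
λ = (1 − 0.43) × 0.081 = 0.57 × 0.081 = 0.04617
Half-life = ln 2 / λ = 0.6931 / 0.04617 ≈ 15.01 years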